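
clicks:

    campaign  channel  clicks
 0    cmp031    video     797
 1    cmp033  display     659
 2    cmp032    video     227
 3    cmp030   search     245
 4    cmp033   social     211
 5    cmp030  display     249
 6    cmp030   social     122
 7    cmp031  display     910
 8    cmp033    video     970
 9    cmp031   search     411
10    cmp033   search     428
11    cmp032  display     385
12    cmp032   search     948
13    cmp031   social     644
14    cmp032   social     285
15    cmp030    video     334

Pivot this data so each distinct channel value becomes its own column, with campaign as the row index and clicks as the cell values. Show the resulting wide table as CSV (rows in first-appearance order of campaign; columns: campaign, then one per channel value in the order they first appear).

campaign,video,display,search,social
cmp031,797,910,411,644
cmp033,970,659,428,211
cmp032,227,385,948,285
cmp030,334,249,245,122

Columns: campaign plus the 4 distinct channel values (video, display, search, social).
For example, row cmp031 column video takes clicks=797 from the long row (cmp031, video).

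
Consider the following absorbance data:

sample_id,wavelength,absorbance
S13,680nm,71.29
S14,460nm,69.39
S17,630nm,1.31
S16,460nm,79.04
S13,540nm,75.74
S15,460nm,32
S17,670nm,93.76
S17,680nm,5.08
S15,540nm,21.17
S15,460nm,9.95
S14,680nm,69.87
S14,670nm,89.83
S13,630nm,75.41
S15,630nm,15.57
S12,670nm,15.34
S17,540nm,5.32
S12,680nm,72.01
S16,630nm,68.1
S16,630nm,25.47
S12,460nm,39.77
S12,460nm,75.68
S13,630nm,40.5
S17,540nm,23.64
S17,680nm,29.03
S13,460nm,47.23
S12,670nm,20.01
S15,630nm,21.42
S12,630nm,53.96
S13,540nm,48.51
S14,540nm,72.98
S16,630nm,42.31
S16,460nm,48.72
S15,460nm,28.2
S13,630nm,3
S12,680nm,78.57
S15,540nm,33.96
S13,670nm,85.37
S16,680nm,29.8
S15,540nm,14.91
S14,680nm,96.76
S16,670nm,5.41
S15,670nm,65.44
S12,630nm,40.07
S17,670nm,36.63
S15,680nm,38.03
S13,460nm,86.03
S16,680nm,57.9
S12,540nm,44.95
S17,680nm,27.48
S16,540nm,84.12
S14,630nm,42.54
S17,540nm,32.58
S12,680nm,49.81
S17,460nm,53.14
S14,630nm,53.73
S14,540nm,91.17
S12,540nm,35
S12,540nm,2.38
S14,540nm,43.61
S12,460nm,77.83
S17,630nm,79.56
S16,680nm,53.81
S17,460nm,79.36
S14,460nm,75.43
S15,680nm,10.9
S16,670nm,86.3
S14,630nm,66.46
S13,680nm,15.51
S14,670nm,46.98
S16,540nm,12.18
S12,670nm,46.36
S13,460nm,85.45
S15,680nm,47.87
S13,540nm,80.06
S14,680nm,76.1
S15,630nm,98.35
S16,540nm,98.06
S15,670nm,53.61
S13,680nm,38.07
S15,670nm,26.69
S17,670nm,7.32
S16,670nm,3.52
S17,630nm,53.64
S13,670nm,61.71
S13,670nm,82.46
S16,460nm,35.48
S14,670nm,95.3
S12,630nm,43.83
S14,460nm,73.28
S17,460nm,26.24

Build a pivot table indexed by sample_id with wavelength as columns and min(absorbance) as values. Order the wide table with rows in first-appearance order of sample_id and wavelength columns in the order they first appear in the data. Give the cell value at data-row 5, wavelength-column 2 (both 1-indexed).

9.95

With rows in first-appearance order of sample_id, row 5 is sample_id=S15. wavelength columns in first-appearance order: 680nm, 460nm, 630nm, 540nm, 670nm; column 2 is 460nm.
Long rows with sample_id=S15, wavelength=460nm: min(32, 9.95, 28.2) = 9.95.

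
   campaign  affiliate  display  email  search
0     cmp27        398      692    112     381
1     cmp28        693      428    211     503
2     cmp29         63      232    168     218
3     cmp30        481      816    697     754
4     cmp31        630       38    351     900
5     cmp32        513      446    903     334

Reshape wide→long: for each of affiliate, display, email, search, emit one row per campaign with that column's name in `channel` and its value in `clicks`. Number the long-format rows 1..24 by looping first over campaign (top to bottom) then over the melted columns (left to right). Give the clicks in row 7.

211

24 rows total (6 × 4). Row 7: index ⌊(7-1)/4⌋ = 1 into campaign → cmp28; (7-1) mod 4 = 2 into the melted columns → email.
So row 7 is (cmp28, email, 211); clicks = 211.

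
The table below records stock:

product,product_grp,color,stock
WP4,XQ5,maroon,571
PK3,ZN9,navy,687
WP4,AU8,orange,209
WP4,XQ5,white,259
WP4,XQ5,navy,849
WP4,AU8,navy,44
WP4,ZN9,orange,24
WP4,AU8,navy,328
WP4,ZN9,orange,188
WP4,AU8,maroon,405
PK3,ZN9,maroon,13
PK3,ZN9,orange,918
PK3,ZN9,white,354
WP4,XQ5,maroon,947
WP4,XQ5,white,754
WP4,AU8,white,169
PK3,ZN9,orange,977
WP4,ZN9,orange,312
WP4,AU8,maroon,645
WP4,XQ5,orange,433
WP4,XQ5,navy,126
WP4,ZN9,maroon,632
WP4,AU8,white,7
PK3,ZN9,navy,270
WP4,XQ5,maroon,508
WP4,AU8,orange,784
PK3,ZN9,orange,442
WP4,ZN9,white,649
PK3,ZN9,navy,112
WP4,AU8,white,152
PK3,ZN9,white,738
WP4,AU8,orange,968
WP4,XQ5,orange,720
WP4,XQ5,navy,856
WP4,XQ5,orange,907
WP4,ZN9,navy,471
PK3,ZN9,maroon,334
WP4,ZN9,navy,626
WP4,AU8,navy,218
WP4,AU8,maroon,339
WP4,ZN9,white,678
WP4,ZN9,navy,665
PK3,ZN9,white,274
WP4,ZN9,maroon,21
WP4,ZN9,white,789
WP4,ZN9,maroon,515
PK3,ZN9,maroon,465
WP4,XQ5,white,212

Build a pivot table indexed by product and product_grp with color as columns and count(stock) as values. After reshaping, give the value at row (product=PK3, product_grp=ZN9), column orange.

Rows with product=PK3, product_grp=ZN9 and color=orange: stock values are 918, 977, 442.
3 rows match — count = 3.

3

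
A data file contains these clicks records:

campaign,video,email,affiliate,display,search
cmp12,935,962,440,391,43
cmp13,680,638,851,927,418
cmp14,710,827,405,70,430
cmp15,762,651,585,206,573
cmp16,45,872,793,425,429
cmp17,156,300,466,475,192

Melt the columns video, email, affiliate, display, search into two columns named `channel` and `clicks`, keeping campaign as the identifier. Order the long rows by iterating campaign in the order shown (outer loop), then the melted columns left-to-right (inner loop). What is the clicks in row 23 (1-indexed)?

793

30 rows total (6 × 5). Row 23: index ⌊(23-1)/5⌋ = 4 into campaign → cmp16; (23-1) mod 5 = 2 into the melted columns → affiliate.
So row 23 is (cmp16, affiliate, 793); clicks = 793.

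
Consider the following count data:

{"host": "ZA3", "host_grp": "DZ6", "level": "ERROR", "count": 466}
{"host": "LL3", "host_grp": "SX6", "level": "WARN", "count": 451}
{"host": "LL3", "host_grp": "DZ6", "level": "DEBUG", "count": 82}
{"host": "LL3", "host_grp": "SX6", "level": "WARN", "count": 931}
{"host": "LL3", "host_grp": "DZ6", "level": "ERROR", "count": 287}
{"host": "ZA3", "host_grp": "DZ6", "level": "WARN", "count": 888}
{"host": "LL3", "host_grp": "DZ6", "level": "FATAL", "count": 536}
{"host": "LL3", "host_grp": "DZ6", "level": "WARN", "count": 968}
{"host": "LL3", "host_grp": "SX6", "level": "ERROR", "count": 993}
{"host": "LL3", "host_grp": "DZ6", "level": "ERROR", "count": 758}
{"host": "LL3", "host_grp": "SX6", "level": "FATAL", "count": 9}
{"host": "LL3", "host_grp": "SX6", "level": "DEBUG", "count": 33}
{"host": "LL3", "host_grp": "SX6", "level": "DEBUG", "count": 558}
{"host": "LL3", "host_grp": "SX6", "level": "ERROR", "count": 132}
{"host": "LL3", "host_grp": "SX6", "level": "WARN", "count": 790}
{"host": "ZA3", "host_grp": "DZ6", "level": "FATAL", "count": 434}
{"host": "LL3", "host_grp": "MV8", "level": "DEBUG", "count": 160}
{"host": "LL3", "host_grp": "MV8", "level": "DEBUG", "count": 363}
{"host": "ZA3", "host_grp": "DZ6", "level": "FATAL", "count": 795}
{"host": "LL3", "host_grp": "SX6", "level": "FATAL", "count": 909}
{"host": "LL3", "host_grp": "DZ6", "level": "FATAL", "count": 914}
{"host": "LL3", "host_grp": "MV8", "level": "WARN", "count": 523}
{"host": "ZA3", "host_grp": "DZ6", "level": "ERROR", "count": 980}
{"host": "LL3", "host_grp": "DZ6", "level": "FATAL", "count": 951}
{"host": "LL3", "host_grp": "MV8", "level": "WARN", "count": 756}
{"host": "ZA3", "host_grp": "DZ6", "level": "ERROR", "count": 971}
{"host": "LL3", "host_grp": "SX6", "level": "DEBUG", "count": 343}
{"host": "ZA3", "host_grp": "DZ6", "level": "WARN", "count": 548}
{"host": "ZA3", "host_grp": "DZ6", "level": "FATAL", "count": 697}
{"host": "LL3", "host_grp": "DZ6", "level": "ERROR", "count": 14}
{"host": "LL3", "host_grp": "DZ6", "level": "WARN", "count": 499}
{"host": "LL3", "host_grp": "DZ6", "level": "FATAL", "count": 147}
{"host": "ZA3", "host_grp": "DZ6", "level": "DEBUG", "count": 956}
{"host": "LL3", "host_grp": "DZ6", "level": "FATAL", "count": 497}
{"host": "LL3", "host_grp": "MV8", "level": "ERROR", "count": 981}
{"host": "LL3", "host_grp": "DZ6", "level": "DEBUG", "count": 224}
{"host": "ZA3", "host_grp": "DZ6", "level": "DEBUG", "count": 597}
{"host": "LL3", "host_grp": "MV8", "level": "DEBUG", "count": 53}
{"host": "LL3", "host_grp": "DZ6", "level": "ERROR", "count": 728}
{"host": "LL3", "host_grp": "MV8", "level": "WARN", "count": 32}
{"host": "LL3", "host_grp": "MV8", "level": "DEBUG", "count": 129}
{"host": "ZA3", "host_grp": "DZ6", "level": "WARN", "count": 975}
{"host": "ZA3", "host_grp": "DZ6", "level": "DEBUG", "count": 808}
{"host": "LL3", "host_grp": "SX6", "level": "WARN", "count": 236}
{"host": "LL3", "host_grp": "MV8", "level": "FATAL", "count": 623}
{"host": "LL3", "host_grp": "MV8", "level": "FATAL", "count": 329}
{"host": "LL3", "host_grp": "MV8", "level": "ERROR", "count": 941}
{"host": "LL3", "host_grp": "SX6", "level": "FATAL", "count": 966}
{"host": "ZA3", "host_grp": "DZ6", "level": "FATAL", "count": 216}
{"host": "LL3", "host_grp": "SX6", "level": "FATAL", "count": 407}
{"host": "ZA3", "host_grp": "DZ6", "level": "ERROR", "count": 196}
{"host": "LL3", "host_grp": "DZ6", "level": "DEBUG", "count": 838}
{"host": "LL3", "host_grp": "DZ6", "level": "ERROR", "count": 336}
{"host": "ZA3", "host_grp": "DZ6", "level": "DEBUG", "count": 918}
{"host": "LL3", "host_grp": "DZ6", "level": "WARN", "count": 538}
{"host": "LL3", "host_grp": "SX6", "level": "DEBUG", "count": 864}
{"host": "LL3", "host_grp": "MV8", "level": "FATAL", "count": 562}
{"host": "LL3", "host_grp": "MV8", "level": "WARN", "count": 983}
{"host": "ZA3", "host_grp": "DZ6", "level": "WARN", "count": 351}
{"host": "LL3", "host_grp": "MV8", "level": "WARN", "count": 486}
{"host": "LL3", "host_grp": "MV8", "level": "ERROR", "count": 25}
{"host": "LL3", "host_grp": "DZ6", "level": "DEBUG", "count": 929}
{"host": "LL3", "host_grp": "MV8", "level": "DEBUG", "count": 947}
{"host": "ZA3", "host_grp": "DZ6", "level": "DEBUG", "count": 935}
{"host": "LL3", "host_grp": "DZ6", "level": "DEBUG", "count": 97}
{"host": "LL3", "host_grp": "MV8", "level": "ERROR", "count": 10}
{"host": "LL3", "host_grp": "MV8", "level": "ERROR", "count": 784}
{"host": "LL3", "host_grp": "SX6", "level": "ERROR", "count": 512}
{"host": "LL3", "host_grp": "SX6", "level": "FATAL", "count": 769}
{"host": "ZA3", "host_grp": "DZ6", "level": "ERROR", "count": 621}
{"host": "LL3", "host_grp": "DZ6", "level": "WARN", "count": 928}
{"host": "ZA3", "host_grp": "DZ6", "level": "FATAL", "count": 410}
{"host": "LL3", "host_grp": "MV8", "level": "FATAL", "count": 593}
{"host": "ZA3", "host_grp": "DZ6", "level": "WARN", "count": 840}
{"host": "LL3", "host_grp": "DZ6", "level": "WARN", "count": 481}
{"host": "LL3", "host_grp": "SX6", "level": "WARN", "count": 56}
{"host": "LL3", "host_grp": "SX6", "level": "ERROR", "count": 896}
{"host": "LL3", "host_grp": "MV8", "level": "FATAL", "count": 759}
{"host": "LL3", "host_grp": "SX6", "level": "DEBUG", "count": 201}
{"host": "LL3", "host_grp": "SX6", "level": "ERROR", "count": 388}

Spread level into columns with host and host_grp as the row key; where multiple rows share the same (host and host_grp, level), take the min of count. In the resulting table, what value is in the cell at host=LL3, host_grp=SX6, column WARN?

Rows with host=LL3, host_grp=SX6 and level=WARN: count values are 451, 931, 790, 236, 56.
min(451, 931, 790, 236, 56) = 56.

56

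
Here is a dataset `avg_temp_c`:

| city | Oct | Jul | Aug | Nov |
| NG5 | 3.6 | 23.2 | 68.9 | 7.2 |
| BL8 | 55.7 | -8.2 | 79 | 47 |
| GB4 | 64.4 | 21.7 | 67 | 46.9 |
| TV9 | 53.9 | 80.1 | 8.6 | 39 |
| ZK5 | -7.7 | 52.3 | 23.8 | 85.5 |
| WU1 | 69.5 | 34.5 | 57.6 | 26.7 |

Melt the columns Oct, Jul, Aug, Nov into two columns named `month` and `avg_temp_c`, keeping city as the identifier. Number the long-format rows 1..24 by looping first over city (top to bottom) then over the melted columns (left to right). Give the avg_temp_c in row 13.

24 rows total (6 × 4). Row 13: index ⌊(13-1)/4⌋ = 3 into city → TV9; (13-1) mod 4 = 0 into the melted columns → Oct.
So row 13 is (TV9, Oct, 53.9); avg_temp_c = 53.9.

53.9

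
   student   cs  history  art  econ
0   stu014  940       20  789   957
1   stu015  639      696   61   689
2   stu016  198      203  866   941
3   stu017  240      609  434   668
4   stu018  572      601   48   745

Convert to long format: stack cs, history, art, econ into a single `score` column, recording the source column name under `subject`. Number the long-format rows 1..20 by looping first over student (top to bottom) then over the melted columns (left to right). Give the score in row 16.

668

20 rows total (5 × 4). Row 16: index ⌊(16-1)/4⌋ = 3 into student → stu017; (16-1) mod 4 = 3 into the melted columns → econ.
So row 16 is (stu017, econ, 668); score = 668.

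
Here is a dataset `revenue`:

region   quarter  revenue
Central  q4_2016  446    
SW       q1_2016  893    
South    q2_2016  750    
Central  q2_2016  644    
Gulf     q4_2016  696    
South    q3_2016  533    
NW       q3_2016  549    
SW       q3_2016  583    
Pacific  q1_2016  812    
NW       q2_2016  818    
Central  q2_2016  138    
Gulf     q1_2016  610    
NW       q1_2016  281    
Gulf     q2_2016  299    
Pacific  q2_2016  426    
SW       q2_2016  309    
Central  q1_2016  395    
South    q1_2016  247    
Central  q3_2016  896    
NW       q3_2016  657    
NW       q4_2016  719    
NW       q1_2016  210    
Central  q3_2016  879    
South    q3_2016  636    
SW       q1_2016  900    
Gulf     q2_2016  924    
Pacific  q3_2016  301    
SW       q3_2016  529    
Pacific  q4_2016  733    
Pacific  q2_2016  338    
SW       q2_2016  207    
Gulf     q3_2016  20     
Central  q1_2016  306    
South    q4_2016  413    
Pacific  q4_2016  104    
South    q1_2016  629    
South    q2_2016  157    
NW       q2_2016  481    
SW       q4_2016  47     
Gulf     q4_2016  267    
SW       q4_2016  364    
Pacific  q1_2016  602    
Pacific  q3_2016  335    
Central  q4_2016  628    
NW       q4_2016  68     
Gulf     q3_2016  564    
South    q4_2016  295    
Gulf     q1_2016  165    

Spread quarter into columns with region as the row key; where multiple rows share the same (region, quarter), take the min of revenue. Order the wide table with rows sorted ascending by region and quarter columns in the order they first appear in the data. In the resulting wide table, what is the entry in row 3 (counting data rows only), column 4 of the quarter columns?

With rows sorted ascending by region, row 3 is region=NW. quarter columns in first-appearance order: q4_2016, q1_2016, q2_2016, q3_2016; column 4 is q3_2016.
Long rows with region=NW, quarter=q3_2016: min(549, 657) = 549.

549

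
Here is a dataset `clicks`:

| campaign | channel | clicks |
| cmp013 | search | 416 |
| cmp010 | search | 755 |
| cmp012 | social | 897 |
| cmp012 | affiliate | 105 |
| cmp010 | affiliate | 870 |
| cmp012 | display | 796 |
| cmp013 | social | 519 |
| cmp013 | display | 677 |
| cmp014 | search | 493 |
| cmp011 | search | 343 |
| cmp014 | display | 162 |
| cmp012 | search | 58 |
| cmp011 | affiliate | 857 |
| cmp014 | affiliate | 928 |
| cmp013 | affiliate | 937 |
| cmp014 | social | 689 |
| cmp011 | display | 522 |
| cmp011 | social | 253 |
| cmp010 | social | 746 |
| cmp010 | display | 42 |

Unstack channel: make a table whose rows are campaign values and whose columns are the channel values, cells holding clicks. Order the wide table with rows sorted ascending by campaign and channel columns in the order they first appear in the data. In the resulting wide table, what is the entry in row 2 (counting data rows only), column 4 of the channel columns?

With rows sorted ascending by campaign, row 2 is campaign=cmp011. channel columns in first-appearance order: search, social, affiliate, display; column 4 is display.
Long rows with campaign=cmp011, channel=display: clicks = 522.

522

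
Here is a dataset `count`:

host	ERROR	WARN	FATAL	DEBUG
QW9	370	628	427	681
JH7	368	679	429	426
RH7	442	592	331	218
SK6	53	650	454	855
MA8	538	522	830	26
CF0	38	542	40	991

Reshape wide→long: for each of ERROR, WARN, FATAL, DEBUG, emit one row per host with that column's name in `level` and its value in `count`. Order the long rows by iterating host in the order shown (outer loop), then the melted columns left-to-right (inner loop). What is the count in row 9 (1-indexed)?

442

24 rows total (6 × 4). Row 9: index ⌊(9-1)/4⌋ = 2 into host → RH7; (9-1) mod 4 = 0 into the melted columns → ERROR.
So row 9 is (RH7, ERROR, 442); count = 442.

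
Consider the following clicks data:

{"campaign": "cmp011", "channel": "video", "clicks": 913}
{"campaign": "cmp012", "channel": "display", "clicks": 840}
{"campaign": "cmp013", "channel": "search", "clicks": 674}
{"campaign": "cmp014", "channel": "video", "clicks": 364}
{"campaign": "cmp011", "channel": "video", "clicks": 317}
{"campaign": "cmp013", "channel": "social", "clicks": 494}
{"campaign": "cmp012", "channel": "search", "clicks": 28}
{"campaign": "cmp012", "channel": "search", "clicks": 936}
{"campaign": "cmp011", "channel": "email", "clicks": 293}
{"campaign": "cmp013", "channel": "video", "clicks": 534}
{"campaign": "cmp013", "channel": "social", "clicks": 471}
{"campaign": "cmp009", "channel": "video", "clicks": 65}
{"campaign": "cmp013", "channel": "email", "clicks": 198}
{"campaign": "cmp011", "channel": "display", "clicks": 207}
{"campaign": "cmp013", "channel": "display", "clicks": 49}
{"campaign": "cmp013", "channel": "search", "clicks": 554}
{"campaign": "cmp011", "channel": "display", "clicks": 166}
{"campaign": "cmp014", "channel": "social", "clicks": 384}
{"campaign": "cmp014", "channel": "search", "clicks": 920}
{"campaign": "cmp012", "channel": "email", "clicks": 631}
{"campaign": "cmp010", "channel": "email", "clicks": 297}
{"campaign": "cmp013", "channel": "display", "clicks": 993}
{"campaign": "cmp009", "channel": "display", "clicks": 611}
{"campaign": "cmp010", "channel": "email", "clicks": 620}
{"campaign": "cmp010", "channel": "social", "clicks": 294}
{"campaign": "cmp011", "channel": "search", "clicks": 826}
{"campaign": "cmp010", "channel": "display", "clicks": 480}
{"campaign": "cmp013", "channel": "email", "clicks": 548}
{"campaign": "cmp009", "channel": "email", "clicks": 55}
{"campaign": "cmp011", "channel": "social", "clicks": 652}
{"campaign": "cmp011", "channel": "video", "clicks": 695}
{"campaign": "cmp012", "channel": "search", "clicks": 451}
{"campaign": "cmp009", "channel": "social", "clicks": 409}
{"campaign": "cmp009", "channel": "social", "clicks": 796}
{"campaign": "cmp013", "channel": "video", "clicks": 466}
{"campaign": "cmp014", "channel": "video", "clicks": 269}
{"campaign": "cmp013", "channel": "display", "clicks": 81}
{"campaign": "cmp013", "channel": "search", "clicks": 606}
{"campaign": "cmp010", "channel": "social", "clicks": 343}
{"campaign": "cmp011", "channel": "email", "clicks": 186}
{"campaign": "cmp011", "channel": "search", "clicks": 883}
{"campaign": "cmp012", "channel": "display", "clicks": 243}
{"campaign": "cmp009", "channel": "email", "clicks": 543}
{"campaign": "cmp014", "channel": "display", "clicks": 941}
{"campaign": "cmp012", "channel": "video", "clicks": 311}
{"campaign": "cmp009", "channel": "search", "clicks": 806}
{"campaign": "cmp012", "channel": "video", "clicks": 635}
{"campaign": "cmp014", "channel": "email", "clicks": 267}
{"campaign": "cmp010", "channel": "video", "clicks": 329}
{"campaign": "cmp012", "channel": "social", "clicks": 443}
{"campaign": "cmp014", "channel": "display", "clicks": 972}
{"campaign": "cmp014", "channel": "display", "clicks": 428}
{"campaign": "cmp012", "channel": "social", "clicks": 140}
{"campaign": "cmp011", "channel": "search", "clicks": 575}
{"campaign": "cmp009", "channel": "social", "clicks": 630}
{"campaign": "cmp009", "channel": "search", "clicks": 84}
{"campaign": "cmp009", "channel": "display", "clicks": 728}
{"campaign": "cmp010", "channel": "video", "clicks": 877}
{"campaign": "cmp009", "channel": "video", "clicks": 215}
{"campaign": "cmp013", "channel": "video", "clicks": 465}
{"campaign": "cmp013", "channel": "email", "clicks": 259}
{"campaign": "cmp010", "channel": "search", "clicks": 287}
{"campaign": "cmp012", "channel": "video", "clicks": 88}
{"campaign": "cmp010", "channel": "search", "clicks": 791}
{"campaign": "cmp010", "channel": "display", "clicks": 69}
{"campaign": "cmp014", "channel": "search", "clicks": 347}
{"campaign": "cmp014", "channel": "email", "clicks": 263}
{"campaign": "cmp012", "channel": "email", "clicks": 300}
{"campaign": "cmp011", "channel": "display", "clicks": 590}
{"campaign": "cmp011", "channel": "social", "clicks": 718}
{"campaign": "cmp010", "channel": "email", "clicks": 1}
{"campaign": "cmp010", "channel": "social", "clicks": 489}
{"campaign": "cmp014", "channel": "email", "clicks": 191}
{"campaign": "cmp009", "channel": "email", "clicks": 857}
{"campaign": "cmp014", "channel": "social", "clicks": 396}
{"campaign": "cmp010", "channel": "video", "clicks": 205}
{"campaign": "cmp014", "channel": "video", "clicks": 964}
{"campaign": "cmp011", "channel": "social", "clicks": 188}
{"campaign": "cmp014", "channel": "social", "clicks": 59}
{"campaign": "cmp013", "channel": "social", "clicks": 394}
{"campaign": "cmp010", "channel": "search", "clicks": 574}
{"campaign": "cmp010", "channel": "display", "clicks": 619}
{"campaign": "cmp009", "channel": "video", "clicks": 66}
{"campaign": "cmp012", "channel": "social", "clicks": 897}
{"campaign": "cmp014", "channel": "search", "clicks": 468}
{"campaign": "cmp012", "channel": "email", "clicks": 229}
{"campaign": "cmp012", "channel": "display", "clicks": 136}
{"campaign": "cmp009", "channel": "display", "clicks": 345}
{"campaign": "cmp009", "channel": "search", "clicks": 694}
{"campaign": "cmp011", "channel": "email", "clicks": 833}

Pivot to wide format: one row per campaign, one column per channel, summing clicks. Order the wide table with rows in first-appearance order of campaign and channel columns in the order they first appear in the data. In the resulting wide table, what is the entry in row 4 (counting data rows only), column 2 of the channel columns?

2341

With rows in first-appearance order of campaign, row 4 is campaign=cmp014. channel columns in first-appearance order: video, display, search, social, email; column 2 is display.
Long rows with campaign=cmp014, channel=display: 941 + 972 + 428 = 2341.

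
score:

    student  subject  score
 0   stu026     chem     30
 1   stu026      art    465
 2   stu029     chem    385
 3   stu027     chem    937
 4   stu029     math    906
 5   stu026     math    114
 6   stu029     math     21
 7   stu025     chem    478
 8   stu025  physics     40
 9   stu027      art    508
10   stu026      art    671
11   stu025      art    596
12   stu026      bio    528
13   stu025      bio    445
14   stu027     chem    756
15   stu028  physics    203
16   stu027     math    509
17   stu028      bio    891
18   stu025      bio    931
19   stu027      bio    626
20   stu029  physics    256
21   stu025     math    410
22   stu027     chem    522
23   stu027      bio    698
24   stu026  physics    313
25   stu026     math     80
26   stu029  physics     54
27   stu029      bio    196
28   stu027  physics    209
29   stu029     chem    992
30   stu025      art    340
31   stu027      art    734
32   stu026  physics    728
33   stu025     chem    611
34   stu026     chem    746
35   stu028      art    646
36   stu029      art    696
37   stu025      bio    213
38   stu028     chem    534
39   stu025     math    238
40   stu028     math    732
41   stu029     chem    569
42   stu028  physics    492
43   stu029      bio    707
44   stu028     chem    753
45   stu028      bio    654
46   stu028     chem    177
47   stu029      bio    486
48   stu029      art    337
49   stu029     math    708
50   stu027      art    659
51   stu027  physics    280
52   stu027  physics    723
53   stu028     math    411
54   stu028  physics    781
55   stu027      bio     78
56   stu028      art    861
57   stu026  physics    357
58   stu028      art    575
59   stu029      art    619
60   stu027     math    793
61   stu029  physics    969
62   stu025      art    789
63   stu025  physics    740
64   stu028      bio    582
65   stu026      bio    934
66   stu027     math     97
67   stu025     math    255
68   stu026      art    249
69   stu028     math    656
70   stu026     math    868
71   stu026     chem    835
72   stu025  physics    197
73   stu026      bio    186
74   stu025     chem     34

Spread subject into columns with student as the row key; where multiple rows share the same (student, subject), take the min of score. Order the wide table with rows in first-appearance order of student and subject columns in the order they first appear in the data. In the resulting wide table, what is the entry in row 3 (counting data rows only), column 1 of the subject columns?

With rows in first-appearance order of student, row 3 is student=stu027. subject columns in first-appearance order: chem, art, math, physics, bio; column 1 is chem.
Long rows with student=stu027, subject=chem: min(937, 756, 522) = 522.

522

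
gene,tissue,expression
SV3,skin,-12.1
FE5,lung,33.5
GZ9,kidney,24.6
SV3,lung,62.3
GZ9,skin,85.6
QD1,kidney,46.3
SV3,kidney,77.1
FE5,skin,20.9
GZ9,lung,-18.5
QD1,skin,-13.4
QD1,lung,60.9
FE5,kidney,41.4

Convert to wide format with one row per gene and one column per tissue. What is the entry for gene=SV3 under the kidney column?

77.1

Wide layout: rows indexed by gene, columns are the 3 distinct tissue values (skin, lung, kidney).
Cell (gene=SV3, tissue=kidney) draws from the long row where gene=SV3 and tissue=kidney, which has expression=77.1.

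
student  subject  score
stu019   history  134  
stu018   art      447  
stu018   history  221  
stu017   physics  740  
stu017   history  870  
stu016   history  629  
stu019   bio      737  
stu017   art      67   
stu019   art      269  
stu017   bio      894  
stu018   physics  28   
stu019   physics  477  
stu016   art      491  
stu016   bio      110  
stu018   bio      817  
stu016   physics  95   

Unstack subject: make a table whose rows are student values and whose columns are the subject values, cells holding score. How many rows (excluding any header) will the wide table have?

4

4 distinct student values → 4 rows.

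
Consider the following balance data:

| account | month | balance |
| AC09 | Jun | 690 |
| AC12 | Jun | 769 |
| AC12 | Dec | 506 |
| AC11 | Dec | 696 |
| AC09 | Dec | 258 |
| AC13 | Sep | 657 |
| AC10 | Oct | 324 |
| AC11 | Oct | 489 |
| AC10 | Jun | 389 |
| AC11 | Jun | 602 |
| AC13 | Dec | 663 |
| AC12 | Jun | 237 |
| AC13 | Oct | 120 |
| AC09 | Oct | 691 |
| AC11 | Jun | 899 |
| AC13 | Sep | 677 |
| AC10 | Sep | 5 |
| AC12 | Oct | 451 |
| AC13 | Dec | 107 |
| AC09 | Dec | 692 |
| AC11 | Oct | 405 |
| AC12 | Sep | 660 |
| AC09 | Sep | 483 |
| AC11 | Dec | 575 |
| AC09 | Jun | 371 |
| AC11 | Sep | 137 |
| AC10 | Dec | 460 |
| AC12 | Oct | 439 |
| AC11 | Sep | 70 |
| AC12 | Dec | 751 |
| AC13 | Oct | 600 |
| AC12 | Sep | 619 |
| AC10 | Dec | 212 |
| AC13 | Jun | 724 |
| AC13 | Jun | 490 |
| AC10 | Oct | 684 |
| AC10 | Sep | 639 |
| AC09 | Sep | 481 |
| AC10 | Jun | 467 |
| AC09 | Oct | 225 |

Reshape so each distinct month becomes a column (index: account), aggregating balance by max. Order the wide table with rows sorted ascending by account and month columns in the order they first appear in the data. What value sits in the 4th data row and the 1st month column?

769

With rows sorted ascending by account, row 4 is account=AC12. month columns in first-appearance order: Jun, Dec, Sep, Oct; column 1 is Jun.
Long rows with account=AC12, month=Jun: max(769, 237) = 769.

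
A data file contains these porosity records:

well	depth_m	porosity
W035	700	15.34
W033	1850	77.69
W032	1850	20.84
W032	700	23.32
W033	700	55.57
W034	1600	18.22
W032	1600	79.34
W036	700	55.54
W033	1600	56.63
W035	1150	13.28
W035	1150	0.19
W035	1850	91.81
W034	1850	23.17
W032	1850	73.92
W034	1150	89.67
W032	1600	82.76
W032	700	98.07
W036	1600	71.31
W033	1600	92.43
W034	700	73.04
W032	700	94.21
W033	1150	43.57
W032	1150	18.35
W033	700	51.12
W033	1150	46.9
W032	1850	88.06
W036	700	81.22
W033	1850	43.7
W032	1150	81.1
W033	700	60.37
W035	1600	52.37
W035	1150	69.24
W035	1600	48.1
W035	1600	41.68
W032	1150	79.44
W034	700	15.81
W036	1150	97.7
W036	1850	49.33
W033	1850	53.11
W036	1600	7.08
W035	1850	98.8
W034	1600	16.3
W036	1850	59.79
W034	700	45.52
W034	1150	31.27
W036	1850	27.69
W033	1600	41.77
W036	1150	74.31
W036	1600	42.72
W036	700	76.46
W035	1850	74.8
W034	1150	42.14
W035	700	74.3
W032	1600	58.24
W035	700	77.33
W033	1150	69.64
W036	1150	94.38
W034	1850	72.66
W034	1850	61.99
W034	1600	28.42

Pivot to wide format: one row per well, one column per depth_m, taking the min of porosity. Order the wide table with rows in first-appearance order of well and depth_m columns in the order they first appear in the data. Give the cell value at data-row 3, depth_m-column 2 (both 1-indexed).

With rows in first-appearance order of well, row 3 is well=W032. depth_m columns in first-appearance order: 700, 1850, 1600, 1150; column 2 is 1850.
Long rows with well=W032, depth_m=1850: min(20.84, 73.92, 88.06) = 20.84.

20.84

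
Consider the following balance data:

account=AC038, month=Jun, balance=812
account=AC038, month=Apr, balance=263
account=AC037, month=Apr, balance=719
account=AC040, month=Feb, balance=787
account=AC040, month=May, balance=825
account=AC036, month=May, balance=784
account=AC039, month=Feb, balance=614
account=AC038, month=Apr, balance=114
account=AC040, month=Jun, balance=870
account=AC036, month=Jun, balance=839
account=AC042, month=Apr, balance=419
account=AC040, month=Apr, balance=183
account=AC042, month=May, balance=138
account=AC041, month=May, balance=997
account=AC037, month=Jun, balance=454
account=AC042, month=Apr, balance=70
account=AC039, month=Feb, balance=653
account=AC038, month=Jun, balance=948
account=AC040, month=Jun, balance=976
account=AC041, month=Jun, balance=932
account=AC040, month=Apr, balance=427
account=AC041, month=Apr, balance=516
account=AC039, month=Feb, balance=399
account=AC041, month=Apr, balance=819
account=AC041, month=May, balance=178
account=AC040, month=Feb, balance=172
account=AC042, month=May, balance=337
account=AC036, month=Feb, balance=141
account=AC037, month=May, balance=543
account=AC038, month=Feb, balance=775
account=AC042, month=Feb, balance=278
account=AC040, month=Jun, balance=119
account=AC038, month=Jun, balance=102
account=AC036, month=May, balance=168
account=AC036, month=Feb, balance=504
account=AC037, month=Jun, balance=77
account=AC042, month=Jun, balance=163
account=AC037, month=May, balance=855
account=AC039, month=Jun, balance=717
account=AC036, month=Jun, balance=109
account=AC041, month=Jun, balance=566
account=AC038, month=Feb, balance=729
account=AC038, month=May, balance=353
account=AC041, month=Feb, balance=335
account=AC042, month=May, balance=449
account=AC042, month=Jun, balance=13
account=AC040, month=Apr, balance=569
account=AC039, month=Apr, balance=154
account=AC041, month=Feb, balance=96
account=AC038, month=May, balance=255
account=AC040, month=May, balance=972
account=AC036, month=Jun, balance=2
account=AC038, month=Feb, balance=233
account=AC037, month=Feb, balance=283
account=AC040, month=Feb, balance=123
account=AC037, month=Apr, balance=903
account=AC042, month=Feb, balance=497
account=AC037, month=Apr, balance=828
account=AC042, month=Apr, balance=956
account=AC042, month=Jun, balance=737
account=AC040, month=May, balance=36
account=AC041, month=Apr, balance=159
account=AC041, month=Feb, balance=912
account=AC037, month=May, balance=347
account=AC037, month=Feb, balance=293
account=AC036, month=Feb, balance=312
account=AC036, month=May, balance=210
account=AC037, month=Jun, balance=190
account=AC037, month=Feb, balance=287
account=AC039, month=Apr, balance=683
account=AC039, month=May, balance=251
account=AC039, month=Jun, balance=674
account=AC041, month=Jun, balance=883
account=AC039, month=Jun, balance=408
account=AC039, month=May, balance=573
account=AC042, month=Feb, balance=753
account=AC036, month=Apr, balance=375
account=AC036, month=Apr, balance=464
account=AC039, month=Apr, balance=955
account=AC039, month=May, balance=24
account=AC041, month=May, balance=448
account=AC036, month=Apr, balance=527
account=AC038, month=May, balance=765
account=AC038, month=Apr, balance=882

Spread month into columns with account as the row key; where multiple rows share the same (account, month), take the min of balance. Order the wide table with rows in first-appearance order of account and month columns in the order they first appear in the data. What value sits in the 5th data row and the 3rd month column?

399

With rows in first-appearance order of account, row 5 is account=AC039. month columns in first-appearance order: Jun, Apr, Feb, May; column 3 is Feb.
Long rows with account=AC039, month=Feb: min(614, 653, 399) = 399.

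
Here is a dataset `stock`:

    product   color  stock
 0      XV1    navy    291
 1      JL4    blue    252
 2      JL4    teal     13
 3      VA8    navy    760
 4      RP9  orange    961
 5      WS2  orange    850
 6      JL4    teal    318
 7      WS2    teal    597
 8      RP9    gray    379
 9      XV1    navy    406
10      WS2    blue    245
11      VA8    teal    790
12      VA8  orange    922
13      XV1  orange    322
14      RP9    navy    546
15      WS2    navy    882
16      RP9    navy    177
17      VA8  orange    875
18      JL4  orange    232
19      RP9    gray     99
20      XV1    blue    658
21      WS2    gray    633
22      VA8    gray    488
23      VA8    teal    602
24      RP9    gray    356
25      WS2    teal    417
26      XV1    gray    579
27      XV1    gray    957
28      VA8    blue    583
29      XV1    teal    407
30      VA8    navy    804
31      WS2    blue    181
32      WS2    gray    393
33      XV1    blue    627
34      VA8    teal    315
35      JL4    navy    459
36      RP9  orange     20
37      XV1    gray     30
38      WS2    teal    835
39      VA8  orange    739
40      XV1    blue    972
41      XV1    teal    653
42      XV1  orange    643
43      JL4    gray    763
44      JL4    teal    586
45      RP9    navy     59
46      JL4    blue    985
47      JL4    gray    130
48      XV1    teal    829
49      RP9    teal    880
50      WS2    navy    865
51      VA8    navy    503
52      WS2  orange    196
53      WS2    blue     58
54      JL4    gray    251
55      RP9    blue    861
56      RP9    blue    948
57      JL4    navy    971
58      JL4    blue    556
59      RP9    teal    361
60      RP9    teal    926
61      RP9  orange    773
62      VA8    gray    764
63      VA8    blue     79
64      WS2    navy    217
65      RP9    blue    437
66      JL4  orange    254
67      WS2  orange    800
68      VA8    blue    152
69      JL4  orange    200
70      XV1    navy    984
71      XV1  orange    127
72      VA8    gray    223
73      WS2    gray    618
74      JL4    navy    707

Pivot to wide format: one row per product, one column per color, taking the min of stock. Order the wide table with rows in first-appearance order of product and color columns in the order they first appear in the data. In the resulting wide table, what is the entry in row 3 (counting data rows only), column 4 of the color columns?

739

With rows in first-appearance order of product, row 3 is product=VA8. color columns in first-appearance order: navy, blue, teal, orange, gray; column 4 is orange.
Long rows with product=VA8, color=orange: min(922, 875, 739) = 739.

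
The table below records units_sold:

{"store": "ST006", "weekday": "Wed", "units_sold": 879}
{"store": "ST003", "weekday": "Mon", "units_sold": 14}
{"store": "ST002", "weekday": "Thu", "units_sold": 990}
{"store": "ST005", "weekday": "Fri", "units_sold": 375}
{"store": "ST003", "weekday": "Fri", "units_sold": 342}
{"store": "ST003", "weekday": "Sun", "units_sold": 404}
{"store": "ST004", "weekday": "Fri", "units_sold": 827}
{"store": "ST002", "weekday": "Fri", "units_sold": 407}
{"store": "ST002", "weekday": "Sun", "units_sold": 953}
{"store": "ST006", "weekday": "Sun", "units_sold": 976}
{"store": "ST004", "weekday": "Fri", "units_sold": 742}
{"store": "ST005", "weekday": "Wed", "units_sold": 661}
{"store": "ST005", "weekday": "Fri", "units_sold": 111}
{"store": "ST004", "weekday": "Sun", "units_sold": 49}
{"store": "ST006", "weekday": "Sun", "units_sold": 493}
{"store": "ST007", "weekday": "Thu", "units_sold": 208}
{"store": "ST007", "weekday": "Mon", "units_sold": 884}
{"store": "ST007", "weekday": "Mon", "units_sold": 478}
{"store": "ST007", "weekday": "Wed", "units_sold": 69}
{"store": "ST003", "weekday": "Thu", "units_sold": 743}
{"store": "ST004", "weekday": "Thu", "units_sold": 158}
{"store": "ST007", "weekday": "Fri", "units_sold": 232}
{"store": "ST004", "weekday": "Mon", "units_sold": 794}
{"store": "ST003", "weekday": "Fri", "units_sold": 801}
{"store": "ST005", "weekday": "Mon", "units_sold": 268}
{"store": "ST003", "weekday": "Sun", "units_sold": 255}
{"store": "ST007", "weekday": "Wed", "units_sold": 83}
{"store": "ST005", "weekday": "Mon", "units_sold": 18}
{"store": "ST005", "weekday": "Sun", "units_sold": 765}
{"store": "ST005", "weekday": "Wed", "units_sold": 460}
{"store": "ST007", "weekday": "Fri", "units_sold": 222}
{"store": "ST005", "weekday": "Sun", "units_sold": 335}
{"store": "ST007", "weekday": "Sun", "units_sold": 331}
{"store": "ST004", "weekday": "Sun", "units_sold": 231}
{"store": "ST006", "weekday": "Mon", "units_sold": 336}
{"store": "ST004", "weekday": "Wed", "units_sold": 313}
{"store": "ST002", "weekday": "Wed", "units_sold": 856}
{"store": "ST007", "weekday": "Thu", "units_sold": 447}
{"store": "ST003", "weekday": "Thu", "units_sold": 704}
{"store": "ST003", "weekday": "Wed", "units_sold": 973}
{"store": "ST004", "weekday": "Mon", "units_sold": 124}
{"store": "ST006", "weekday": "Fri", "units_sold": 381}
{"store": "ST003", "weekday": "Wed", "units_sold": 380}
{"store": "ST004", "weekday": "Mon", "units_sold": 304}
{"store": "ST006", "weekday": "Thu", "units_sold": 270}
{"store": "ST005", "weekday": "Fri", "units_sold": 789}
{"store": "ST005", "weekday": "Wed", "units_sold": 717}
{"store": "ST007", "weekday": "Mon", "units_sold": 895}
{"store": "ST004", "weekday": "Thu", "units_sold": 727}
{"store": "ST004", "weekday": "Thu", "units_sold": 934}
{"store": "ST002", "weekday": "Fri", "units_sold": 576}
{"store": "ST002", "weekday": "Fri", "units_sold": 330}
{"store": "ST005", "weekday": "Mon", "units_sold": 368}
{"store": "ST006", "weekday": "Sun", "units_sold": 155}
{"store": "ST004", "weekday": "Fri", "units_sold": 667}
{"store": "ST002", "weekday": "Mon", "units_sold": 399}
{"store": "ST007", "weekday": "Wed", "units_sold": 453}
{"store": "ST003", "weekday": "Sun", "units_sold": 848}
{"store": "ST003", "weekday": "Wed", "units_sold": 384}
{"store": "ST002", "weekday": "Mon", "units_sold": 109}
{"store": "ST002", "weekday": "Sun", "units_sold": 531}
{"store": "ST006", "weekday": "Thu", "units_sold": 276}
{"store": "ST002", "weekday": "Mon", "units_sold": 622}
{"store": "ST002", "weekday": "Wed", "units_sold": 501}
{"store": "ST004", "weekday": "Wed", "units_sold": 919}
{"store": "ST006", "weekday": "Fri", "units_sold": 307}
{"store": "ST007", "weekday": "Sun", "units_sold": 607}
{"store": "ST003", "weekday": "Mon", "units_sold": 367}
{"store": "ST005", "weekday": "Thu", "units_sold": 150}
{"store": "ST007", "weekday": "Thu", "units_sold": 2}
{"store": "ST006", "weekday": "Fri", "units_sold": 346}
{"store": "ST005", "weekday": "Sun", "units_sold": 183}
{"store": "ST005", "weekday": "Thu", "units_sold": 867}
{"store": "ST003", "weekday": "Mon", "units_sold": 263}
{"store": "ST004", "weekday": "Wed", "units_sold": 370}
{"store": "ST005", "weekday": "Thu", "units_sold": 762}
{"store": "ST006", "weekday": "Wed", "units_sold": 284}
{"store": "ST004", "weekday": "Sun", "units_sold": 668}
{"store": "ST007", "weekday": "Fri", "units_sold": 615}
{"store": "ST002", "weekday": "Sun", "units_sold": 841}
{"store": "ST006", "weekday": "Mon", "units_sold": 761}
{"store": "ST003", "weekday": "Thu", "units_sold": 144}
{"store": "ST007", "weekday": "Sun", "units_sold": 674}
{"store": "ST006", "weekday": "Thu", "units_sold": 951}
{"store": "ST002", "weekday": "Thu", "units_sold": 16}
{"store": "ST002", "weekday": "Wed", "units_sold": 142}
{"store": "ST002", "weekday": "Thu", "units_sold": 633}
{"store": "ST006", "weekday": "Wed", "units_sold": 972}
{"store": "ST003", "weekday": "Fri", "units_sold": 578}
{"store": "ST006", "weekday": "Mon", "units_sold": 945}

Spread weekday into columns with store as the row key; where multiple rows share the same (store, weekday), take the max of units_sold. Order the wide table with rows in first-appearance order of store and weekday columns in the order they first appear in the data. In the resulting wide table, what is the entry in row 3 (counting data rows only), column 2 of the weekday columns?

622

With rows in first-appearance order of store, row 3 is store=ST002. weekday columns in first-appearance order: Wed, Mon, Thu, Fri, Sun; column 2 is Mon.
Long rows with store=ST002, weekday=Mon: max(399, 109, 622) = 622.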